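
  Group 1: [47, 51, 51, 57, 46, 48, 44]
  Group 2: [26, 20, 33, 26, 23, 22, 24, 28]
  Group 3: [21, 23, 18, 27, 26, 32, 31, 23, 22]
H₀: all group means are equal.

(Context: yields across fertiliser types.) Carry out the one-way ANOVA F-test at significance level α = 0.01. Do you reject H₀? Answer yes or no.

Group means [49.14, 25.25, 24.78], grand mean 32.042
SSB = Σnᵢ(x̄ᵢ−x̄)² = 2891.046; SSW = ΣΣ(x−x̄ᵢ)² = 395.913
MSB = 2891.046/2 = 1445.5228; MSW = 395.913/21 = 18.8530
F = MSB/MSW = 76.6734
df = (2, 21)
p-value (upper-tail) = 0.00000
At α=0.01: p < α → reject H₀

reject H₀: yes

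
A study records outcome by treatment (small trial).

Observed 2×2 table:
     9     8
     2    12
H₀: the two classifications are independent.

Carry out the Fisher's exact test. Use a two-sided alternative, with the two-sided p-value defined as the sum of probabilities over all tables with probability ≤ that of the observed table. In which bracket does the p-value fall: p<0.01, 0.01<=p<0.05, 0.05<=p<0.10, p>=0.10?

p-value bracket: 0.05<=p<0.10

Margins: r₁=17, r₂=14, c₁=11, c₂=20, n=31
p_obs = C(17,9)·C(14,2)/C(31,11); sum pmf over tables with pmf ≤ p_obs
p-value (two-sided) = 0.05703
→ bracket: 0.05<=p<0.10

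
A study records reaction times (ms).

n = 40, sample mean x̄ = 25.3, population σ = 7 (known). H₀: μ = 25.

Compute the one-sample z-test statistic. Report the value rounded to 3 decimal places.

SE = σ/√n = 7/√40 = 1.1068
z = (x̄−μ₀)/SE = (25.3−25)/1.1068 = 0.2711

test statistic = 0.271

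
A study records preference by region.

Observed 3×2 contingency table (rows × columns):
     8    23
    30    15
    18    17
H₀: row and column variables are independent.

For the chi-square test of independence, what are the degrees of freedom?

df = (r−1)(c−1) = (3−1)·(2−1) = 2

degrees of freedom = 2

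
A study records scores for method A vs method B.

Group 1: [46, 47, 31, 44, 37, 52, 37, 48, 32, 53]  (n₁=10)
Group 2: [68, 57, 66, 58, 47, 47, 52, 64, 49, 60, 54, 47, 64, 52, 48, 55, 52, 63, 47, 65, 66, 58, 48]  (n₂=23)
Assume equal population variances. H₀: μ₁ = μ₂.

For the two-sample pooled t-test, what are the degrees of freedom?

df = n₁ + n₂ − 2 = 10 + 23 − 2 = 31

degrees of freedom = 31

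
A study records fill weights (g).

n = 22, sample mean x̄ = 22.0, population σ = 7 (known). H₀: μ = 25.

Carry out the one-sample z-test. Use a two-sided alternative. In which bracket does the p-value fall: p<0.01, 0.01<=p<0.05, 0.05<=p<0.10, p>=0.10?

SE = σ/√n = 7/√22 = 1.4924
z = (x̄−μ₀)/SE = (22.0−25)/1.4924 = -2.0102
p-value (two-sided) = 0.04441
→ bracket: 0.01<=p<0.05

p-value bracket: 0.01<=p<0.05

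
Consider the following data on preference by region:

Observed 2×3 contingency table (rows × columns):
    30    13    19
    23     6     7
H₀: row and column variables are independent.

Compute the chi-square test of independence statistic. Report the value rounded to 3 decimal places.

Row totals [62, 36], col totals [53, 19, 26], n=98
χ² = (30−33.53)²/33.53 + (13−12.02)²/12.02 + (19−16.45)²/16.45 + (23−19.47)²/19.47 + (6−6.98)²/6.98 + (7−9.55)²/9.55 = 2.3063
df = 2

test statistic = 2.306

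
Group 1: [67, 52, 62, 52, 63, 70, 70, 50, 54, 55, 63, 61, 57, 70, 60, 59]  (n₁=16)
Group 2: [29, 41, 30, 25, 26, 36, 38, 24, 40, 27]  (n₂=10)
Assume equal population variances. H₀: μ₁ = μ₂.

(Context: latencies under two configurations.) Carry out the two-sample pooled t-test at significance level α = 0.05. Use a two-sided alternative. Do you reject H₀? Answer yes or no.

x̄₁=60.312, s₁=6.681, n₁=16
x̄₂=31.600, s₂=6.518, n₂=10
s_p² = [15·6.681² + 9·6.518²]/24 = 43.8266
SE = √(s_p²·(1/16+1/10)) = 2.6687
t = (60.312−31.600)/2.6687 = 10.7591
df = 24
p-value (two-sided) = 0.00000
At α=0.05: p < α → reject H₀

reject H₀: yes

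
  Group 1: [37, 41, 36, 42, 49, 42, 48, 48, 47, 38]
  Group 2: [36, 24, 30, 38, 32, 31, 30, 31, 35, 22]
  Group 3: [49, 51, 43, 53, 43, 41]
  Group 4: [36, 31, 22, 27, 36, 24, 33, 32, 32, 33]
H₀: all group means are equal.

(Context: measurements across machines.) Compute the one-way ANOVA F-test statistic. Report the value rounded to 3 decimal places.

test statistic = 23.278

Group means [42.80, 30.90, 46.67, 30.60], grand mean 36.750
SSB = Σnᵢ(x̄ᵢ−x̄)² = 1676.517; SSW = ΣΣ(x−x̄ᵢ)² = 768.233
MSB = 1676.517/3 = 558.8389; MSW = 768.233/32 = 24.0073
F = MSB/MSW = 23.2779
df = (3, 32)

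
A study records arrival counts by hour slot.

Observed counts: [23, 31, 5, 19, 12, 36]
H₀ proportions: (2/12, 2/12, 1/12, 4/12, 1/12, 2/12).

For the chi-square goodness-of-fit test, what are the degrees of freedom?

df = k − 1 = 6 − 1 = 5

degrees of freedom = 5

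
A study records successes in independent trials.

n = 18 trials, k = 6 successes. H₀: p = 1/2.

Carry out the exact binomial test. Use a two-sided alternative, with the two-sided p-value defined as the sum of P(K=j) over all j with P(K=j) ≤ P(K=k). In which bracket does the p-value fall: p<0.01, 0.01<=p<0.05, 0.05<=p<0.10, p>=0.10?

p-value bracket: p>=0.10

Exact binomial: n=18, k=6, p₀=1/2=0.5000
P(X=j) = C(n,j)·p₀^j·(1−p₀)^(n−j); p = Σ P(X=j) over j with P(X=j) ≤ P(X=6)
p-value (two-sided) = 0.23788
→ bracket: p>=0.10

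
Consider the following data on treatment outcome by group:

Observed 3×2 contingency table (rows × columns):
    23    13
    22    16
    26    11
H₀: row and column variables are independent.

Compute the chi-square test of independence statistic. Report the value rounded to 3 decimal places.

Row totals [36, 38, 37], col totals [71, 40], n=111
χ² = (23−23.03)²/23.03 + (13−12.97)²/12.97 + (22−24.31)²/24.31 + (16−13.69)²/13.69 + (26−23.67)²/23.67 + (11−13.33)²/13.33 = 1.2457
df = 2

test statistic = 1.246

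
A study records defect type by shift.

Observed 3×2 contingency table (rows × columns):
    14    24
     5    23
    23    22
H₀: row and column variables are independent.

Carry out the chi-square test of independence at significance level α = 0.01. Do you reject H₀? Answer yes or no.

Row totals [38, 28, 45], col totals [42, 69], n=111
χ² = (14−14.38)²/14.38 + (24−23.62)²/23.62 + (5−10.59)²/10.59 + (23−17.41)²/17.41 + (23−17.03)²/17.03 + (22−27.97)²/27.97 = 8.1392
df = 2
p-value (upper-tail) = 0.01708
At α=0.01: p ≥ α → fail to reject H₀

reject H₀: no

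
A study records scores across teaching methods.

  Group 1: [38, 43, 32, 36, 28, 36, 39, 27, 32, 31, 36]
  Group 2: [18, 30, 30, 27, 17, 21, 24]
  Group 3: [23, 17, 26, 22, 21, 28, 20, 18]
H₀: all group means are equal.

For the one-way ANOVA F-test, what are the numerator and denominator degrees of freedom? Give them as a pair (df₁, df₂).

degrees of freedom = [2, 23]

k = 3 groups, N = 26 total
df = (k−1, N−k) = (3−1, 26−3) = (2, 23)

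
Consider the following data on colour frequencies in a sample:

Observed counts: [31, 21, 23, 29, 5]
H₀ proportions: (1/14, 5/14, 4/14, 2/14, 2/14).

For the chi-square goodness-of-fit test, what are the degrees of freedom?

df = k − 1 = 5 − 1 = 4

degrees of freedom = 4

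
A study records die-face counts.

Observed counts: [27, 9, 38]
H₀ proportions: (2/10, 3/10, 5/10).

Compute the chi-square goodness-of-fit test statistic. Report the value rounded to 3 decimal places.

test statistic = 17.932

n = 74; E_i = n·p_i = [14.80, 22.20, 37.00]
χ² = (27−14.80)²/14.80 + (9−22.20)²/22.20 + (38−37.00)²/37.00 = 17.9324
df = 2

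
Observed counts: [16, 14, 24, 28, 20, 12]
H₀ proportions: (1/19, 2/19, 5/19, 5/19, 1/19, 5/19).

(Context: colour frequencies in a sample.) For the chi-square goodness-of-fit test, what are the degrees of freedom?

degrees of freedom = 5

df = k − 1 = 6 − 1 = 5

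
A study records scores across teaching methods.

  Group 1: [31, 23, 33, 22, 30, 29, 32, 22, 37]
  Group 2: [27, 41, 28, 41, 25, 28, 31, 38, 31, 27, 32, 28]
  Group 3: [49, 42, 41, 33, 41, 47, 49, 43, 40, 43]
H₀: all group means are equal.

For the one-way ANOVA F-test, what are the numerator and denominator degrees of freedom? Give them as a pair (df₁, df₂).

degrees of freedom = [2, 28]

k = 3 groups, N = 31 total
df = (k−1, N−k) = (3−1, 31−3) = (2, 28)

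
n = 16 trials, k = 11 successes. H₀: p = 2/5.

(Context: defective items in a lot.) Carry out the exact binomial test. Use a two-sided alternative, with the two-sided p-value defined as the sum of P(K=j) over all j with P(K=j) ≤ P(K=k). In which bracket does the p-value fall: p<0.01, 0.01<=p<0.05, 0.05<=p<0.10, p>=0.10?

Exact binomial: n=16, k=11, p₀=2/5=0.4000
P(X=j) = C(n,j)·p₀^j·(1−p₀)^(n−j); p = Σ P(X=j) over j with P(X=j) ≤ P(X=11)
p-value (two-sided) = 0.02243
→ bracket: 0.01<=p<0.05

p-value bracket: 0.01<=p<0.05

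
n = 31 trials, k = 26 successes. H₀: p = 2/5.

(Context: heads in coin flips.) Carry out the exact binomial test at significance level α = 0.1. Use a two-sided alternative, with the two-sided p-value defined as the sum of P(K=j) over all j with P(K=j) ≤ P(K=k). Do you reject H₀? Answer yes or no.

reject H₀: yes

Exact binomial: n=31, k=26, p₀=2/5=0.4000
P(X=j) = C(n,j)·p₀^j·(1−p₀)^(n−j); p = Σ P(X=j) over j with P(X=j) ≤ P(X=26)
p-value (two-sided) = 0.00000
At α=0.1: p < α → reject H₀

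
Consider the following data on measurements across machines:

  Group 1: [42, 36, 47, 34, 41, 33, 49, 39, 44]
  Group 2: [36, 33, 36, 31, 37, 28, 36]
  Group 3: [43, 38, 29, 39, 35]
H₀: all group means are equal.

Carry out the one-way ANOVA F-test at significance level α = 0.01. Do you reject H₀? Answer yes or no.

reject H₀: no

Group means [40.56, 33.86, 36.80], grand mean 37.429
SSB = Σnᵢ(x̄ᵢ−x̄)² = 179.263; SSW = ΣΣ(x−x̄ᵢ)² = 425.879
MSB = 179.263/2 = 89.6317; MSW = 425.879/18 = 23.6600
F = MSB/MSW = 3.7883
df = (2, 18)
p-value (upper-tail) = 0.04235
At α=0.01: p ≥ α → fail to reject H₀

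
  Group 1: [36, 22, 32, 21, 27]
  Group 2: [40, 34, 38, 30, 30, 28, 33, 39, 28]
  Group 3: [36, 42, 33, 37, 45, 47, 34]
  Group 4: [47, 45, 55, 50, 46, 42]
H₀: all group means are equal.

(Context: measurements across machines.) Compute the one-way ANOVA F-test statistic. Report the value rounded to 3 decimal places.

test statistic = 15.348

Group means [27.60, 33.33, 39.14, 47.50], grand mean 36.926
SSB = Σnᵢ(x̄ᵢ−x̄)² = 1256.295; SSW = ΣΣ(x−x̄ᵢ)² = 627.557
MSB = 1256.295/3 = 418.7649; MSW = 627.557/23 = 27.2851
F = MSB/MSW = 15.3478
df = (3, 23)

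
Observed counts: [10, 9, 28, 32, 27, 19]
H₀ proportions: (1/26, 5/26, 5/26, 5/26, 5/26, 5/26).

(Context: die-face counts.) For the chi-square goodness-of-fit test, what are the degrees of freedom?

degrees of freedom = 5

df = k − 1 = 6 − 1 = 5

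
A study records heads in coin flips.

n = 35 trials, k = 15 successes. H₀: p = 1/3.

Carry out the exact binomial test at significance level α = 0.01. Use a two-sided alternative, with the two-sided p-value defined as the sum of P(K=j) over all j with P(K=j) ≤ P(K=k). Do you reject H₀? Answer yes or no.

reject H₀: no

Exact binomial: n=35, k=15, p₀=1/3=0.3333
P(X=j) = C(n,j)·p₀^j·(1−p₀)^(n−j); p = Σ P(X=j) over j with P(X=j) ≤ P(X=15)
p-value (two-sided) = 0.28134
At α=0.01: p ≥ α → fail to reject H₀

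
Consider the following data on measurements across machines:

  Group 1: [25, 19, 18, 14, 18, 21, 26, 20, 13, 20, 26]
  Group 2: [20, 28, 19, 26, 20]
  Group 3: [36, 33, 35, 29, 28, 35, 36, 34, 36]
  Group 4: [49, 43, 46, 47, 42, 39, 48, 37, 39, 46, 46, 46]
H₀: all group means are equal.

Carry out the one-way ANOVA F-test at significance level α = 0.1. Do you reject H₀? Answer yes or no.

reject H₀: yes

Group means [20.00, 22.60, 33.56, 44.00], grand mean 31.432
SSB = Σnᵢ(x̄ᵢ−x̄)² = 3763.659; SSW = ΣΣ(x−x̄ᵢ)² = 503.422
MSB = 3763.659/3 = 1254.5530; MSW = 503.422/33 = 15.2552
F = MSB/MSW = 82.2376
df = (3, 33)
p-value (upper-tail) = 0.00000
At α=0.1: p < α → reject H₀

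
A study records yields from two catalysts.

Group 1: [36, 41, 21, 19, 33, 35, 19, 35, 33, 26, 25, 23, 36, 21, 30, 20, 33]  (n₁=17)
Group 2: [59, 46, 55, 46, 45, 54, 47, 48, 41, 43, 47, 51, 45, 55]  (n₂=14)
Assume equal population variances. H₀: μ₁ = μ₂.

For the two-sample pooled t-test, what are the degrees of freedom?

df = n₁ + n₂ − 2 = 17 + 14 − 2 = 29

degrees of freedom = 29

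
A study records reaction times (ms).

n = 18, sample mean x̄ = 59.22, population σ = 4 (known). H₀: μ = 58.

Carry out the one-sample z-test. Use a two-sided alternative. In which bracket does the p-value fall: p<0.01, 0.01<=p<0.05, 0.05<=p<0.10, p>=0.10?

p-value bracket: p>=0.10

SE = σ/√n = 4/√18 = 0.9428
z = (x̄−μ₀)/SE = (59.22−58)/0.9428 = 1.2940
p-value (two-sided) = 0.19566
→ bracket: p>=0.10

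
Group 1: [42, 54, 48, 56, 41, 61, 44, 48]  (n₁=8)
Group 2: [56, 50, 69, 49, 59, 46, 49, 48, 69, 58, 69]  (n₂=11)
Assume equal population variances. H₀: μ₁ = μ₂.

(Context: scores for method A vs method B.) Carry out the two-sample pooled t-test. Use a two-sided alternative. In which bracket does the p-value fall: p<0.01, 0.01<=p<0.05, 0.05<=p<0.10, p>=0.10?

p-value bracket: 0.05<=p<0.10

x̄₁=49.250, s₁=7.146, n₁=8
x̄₂=56.545, s₂=9.026, n₂=11
s_p² = [7·7.146² + 10·9.026²]/17 = 68.9545
SE = √(s_p²·(1/8+1/11)) = 3.8585
t = (49.250−56.545)/3.8585 = -1.8908
df = 17
p-value (two-sided) = 0.07583
→ bracket: 0.05<=p<0.10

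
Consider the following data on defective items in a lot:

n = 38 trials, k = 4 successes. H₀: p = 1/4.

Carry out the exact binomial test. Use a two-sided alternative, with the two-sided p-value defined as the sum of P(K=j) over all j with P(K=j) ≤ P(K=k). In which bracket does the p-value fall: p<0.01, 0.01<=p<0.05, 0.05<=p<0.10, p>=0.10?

Exact binomial: n=38, k=4, p₀=1/4=0.2500
P(X=j) = C(n,j)·p₀^j·(1−p₀)^(n−j); p = Σ P(X=j) over j with P(X=j) ≤ P(X=4)
p-value (two-sided) = 0.03907
→ bracket: 0.01<=p<0.05

p-value bracket: 0.01<=p<0.05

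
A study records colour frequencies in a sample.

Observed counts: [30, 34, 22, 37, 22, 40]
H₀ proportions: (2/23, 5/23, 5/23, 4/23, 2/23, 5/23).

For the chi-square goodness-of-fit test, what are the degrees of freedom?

degrees of freedom = 5

df = k − 1 = 6 − 1 = 5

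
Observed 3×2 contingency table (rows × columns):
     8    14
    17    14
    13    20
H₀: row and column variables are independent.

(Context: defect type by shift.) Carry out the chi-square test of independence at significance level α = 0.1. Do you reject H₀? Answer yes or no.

reject H₀: no

Row totals [22, 31, 33], col totals [38, 48], n=86
χ² = (8−9.72)²/9.72 + (14−12.28)²/12.28 + (17−13.70)²/13.70 + (14−17.30)²/17.30 + (13−14.58)²/14.58 + (20−18.42)²/18.42 = 2.2796
df = 2
p-value (upper-tail) = 0.31989
At α=0.1: p ≥ α → fail to reject H₀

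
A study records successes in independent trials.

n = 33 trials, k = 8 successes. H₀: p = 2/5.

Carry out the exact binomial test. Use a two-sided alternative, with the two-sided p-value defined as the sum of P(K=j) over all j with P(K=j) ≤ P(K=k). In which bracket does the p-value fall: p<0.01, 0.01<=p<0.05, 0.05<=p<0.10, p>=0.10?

Exact binomial: n=33, k=8, p₀=2/5=0.4000
P(X=j) = C(n,j)·p₀^j·(1−p₀)^(n−j); p = Σ P(X=j) over j with P(X=j) ≤ P(X=8)
p-value (two-sided) = 0.07546
→ bracket: 0.05<=p<0.10

p-value bracket: 0.05<=p<0.10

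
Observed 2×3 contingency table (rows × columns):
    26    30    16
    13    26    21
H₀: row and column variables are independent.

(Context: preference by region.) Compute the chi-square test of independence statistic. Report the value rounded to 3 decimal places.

Row totals [72, 60], col totals [39, 56, 37], n=132
χ² = (26−21.27)²/21.27 + (30−30.55)²/30.55 + (16−20.18)²/20.18 + (13−17.73)²/17.73 + (26−25.45)²/25.45 + (21−16.82)²/16.82 = 4.2388
df = 2

test statistic = 4.239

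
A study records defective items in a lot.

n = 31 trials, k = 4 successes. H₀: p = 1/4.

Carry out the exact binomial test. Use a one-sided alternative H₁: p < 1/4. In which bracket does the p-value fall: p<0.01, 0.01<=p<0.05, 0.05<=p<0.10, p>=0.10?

p-value bracket: 0.05<=p<0.10

Exact binomial: n=31, k=4, p₀=1/4=0.2500
P(X≤4) from Σ C(n,i)·p₀^i·(1−p₀)^(n−i)
p-value (one-sided, H₁ less) = 0.08276
→ bracket: 0.05<=p<0.10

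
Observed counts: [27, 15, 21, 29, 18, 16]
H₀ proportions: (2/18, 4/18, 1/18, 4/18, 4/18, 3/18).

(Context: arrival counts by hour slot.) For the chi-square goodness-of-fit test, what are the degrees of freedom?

df = k − 1 = 6 − 1 = 5

degrees of freedom = 5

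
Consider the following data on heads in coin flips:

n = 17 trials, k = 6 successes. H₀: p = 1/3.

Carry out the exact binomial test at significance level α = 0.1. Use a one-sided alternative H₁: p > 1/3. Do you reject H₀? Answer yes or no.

Exact binomial: n=17, k=6, p₀=1/3=0.3333
P(X≥6) from Σ C(n,i)·p₀^i·(1−p₀)^(n−i)
p-value (one-sided, H₁ greater) = 0.52233
At α=0.1: p ≥ α → fail to reject H₀

reject H₀: no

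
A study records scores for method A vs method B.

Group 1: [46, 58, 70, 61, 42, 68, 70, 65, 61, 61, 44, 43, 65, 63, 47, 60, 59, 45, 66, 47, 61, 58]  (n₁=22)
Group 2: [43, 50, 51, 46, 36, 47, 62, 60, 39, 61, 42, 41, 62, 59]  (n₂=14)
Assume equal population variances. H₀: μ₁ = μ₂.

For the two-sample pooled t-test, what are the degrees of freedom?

degrees of freedom = 34

df = n₁ + n₂ − 2 = 22 + 14 − 2 = 34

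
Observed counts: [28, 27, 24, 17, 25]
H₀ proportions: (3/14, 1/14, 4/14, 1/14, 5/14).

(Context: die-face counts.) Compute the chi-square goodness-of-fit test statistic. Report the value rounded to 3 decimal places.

n = 121; E_i = n·p_i = [25.93, 8.64, 34.57, 8.64, 43.21]
χ² = (28−25.93)²/25.93 + (27−8.64)²/8.64 + (24−34.57)²/34.57 + (17−8.64)²/8.64 + (25−43.21)²/43.21 = 58.1460
df = 4

test statistic = 58.146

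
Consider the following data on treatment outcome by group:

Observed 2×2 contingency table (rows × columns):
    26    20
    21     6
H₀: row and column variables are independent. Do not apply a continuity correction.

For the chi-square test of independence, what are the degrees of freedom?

df = (r−1)(c−1) = (2−1)·(2−1) = 1

degrees of freedom = 1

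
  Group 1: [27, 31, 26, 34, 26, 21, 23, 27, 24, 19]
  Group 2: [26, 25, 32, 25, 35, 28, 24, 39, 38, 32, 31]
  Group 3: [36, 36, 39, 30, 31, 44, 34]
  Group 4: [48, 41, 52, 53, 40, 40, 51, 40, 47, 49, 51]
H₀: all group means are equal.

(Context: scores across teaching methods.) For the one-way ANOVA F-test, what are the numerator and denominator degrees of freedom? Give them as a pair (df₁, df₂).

k = 4 groups, N = 39 total
df = (k−1, N−k) = (4−1, 39−4) = (3, 35)

degrees of freedom = [3, 35]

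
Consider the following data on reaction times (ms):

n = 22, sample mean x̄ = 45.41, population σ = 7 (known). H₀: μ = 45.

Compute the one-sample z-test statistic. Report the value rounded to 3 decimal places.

test statistic = 0.275

SE = σ/√n = 7/√22 = 1.4924
z = (x̄−μ₀)/SE = (45.41−45)/1.4924 = 0.2747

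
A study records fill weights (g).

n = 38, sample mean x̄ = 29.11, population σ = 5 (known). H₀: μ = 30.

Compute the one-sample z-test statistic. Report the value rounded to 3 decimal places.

test statistic = -1.097

SE = σ/√n = 5/√38 = 0.8111
z = (x̄−μ₀)/SE = (29.11−30)/0.8111 = -1.0973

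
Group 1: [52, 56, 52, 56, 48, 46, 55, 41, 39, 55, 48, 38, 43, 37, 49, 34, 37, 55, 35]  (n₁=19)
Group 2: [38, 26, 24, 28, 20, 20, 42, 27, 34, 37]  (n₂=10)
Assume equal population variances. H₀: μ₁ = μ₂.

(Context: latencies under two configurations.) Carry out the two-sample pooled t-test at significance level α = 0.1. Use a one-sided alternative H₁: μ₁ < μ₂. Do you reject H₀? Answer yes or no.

reject H₀: no

x̄₁=46.105, s₁=7.838, n₁=19
x̄₂=29.600, s₂=7.720, n₂=10
s_p² = [18·7.838² + 9·7.720²]/27 = 60.8218
SE = √(s_p²·(1/19+1/10)) = 3.0469
t = (46.105−29.600)/3.0469 = 5.4171
df = 27
p-value (one-sided, H₁ less) = 1.00000
At α=0.1: p ≥ α → fail to reject H₀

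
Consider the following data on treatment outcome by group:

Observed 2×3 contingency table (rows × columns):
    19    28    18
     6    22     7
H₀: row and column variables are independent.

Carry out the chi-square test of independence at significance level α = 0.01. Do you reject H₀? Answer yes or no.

reject H₀: no

Row totals [65, 35], col totals [25, 50, 25], n=100
χ² = (19−16.25)²/16.25 + (28−32.50)²/32.50 + (18−16.25)²/16.25 + (6−8.75)²/8.75 + (22−17.50)²/17.50 + (7−8.75)²/8.75 = 3.6484
df = 2
p-value (upper-tail) = 0.16135
At α=0.01: p ≥ α → fail to reject H₀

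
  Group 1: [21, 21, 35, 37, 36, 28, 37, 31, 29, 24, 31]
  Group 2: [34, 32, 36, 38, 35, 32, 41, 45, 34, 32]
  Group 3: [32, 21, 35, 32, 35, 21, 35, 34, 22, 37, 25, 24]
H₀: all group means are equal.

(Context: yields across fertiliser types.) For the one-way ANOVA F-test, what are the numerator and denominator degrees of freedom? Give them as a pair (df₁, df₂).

degrees of freedom = [2, 30]

k = 3 groups, N = 33 total
df = (k−1, N−k) = (3−1, 33−3) = (2, 30)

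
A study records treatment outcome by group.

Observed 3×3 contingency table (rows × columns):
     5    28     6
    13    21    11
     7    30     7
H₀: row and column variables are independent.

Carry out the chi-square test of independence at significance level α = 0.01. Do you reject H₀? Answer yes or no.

reject H₀: no

Row totals [39, 45, 44], col totals [25, 79, 24], n=128
χ² = (5−7.62)²/7.62 + (28−24.07)²/24.07 + (6−7.31)²/7.31 + (13−8.79)²/8.79 + (21−27.77)²/27.77 + (11−8.44)²/8.44 + (7−8.59)²/8.59 + (30−27.16)²/27.16 + (7−8.25)²/8.25 = 7.0068
df = 4
p-value (upper-tail) = 0.13553
At α=0.01: p ≥ α → fail to reject H₀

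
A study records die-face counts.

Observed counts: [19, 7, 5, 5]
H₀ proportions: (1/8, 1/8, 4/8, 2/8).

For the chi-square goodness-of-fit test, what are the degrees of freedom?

degrees of freedom = 3

df = k − 1 = 4 − 1 = 3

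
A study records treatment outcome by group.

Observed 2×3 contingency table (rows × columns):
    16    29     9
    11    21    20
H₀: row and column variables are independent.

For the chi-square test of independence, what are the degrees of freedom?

df = (r−1)(c−1) = (2−1)·(3−1) = 2

degrees of freedom = 2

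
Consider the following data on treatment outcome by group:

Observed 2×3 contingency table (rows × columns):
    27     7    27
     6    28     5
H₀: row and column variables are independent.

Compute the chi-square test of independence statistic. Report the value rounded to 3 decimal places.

test statistic = 38.092

Row totals [61, 39], col totals [33, 35, 32], n=100
χ² = (27−20.13)²/20.13 + (7−21.35)²/21.35 + (27−19.52)²/19.52 + (6−12.87)²/12.87 + (28−13.65)²/13.65 + (5−12.48)²/12.48 = 38.0923
df = 2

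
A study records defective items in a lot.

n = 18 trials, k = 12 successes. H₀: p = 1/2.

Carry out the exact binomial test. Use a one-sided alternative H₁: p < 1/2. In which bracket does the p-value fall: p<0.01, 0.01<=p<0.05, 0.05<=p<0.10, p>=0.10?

p-value bracket: p>=0.10

Exact binomial: n=18, k=12, p₀=1/2=0.5000
P(X≤12) from Σ C(n,i)·p₀^i·(1−p₀)^(n−i)
p-value (one-sided, H₁ less) = 0.95187
→ bracket: p>=0.10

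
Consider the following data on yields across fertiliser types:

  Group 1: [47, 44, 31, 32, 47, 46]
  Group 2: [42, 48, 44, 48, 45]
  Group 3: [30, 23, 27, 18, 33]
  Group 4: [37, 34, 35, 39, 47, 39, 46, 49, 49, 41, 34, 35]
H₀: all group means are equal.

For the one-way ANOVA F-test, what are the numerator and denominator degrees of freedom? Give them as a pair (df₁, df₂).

k = 4 groups, N = 28 total
df = (k−1, N−k) = (4−1, 28−4) = (3, 24)

degrees of freedom = [3, 24]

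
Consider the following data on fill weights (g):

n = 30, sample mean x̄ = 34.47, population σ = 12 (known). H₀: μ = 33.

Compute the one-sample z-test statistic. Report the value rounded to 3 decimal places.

test statistic = 0.671

SE = σ/√n = 12/√30 = 2.1909
z = (x̄−μ₀)/SE = (34.47−33)/2.1909 = 0.6710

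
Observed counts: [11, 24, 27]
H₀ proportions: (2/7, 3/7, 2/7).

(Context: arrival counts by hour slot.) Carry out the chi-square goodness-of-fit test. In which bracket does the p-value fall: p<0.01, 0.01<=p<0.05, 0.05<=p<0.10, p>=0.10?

n = 62; E_i = n·p_i = [17.71, 26.57, 17.71]
χ² = (11−17.71)²/17.71 + (24−26.57)²/26.57 + (27−17.71)²/17.71 = 7.6613
df = 2
p-value (upper-tail) = 0.02170
→ bracket: 0.01<=p<0.05

p-value bracket: 0.01<=p<0.05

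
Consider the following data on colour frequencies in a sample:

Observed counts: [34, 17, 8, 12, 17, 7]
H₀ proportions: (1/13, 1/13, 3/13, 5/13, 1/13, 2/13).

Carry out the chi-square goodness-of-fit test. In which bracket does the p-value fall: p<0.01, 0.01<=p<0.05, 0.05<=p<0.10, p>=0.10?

p-value bracket: p<0.01

n = 95; E_i = n·p_i = [7.31, 7.31, 21.92, 36.54, 7.31, 14.62]
χ² = (34−7.31)²/7.31 + (17−7.31)²/7.31 + (8−21.92)²/21.92 + (12−36.54)²/36.54 + (17−7.31)²/7.31 + (7−14.62)²/14.62 = 152.4972
df = 5
p-value (upper-tail) = 0.00000
→ bracket: p<0.01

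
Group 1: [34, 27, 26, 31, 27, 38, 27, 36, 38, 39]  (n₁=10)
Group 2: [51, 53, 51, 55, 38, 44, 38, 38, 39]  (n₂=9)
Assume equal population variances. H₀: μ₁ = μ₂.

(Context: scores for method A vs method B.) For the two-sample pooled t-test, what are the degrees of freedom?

df = n₁ + n₂ − 2 = 10 + 9 − 2 = 17

degrees of freedom = 17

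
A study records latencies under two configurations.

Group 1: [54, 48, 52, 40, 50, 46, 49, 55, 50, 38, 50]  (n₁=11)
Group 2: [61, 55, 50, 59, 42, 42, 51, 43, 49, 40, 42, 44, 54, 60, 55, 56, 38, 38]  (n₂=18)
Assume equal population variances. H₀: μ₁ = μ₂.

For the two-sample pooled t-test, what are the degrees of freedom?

degrees of freedom = 27

df = n₁ + n₂ − 2 = 11 + 18 − 2 = 27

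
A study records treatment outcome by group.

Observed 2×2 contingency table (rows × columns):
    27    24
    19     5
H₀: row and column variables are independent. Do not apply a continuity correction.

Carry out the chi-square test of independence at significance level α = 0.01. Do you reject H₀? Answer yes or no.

Row totals [51, 24], col totals [46, 29], n=75
χ² = (27−31.28)²/31.28 + (24−19.72)²/19.72 + (19−14.72)²/14.72 + (5−9.28)²/9.28 = 4.7330
df = 1
p-value (upper-tail) = 0.02959
At α=0.01: p ≥ α → fail to reject H₀

reject H₀: no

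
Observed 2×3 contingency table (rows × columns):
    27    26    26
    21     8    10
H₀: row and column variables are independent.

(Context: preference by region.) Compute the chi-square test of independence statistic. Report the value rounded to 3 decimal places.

test statistic = 4.329

Row totals [79, 39], col totals [48, 34, 36], n=118
χ² = (27−32.14)²/32.14 + (26−22.76)²/22.76 + (26−24.10)²/24.10 + (21−15.86)²/15.86 + (8−11.24)²/11.24 + (10−11.90)²/11.90 = 4.3286
df = 2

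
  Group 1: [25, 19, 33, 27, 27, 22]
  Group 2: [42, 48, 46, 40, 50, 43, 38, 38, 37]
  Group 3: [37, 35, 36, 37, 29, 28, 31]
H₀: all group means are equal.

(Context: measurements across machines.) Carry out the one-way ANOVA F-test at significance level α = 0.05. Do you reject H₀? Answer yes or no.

Group means [25.50, 42.44, 33.29], grand mean 34.909
SSB = Σnᵢ(x̄ᵢ−x̄)² = 1060.667; SSW = ΣΣ(x−x̄ᵢ)² = 381.151
MSB = 1060.667/2 = 530.3337; MSW = 381.151/19 = 20.0606
F = MSB/MSW = 26.4366
df = (2, 19)
p-value (upper-tail) = 0.00000
At α=0.05: p < α → reject H₀

reject H₀: yes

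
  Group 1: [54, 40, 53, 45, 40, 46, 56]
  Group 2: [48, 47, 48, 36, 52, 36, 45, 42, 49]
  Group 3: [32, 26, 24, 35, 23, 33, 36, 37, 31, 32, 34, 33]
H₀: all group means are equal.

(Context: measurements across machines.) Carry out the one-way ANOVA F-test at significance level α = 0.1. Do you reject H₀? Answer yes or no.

reject H₀: yes

Group means [47.71, 44.78, 31.33], grand mean 39.750
SSB = Σnᵢ(x̄ᵢ−x̄)² = 1521.599; SSW = ΣΣ(x−x̄ᵢ)² = 755.651
MSB = 1521.599/2 = 760.7996; MSW = 755.651/25 = 30.2260
F = MSB/MSW = 25.1703
df = (2, 25)
p-value (upper-tail) = 0.00000
At α=0.1: p < α → reject H₀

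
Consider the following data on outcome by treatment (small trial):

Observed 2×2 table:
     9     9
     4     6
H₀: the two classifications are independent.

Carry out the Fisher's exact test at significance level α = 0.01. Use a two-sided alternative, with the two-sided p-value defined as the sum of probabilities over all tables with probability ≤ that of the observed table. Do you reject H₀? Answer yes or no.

Margins: r₁=18, r₂=10, c₁=13, c₂=15, n=28
p_obs = C(18,9)·C(10,4)/C(28,13); sum pmf over tables with pmf ≤ p_obs
p-value (two-sided) = 0.70549
At α=0.01: p ≥ α → fail to reject H₀

reject H₀: no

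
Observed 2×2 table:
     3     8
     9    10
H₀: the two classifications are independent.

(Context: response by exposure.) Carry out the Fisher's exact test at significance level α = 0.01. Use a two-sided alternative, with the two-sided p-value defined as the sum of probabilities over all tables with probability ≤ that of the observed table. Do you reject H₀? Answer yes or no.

reject H₀: no

Margins: r₁=11, r₂=19, c₁=12, c₂=18, n=30
p_obs = C(11,3)·C(19,9)/C(30,12); sum pmf over tables with pmf ≤ p_obs
p-value (two-sided) = 0.44248
At α=0.01: p ≥ α → fail to reject H₀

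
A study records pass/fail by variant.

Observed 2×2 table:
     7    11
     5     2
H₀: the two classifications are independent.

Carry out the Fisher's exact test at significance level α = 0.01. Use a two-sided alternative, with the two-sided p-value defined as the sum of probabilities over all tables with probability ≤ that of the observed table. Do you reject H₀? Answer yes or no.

reject H₀: no

Margins: r₁=18, r₂=7, c₁=12, c₂=13, n=25
p_obs = C(18,7)·C(7,5)/C(25,12); sum pmf over tables with pmf ≤ p_obs
p-value (two-sided) = 0.20156
At α=0.01: p ≥ α → fail to reject H₀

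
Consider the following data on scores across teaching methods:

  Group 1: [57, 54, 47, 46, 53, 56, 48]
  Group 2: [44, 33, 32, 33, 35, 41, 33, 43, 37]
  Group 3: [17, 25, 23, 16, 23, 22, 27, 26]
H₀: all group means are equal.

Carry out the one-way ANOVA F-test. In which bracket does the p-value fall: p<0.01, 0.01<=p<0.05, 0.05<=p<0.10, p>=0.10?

p-value bracket: p<0.01

Group means [51.57, 36.78, 22.38], grand mean 36.292
SSB = Σnᵢ(x̄ᵢ−x̄)² = 3185.813; SSW = ΣΣ(x−x̄ᵢ)² = 411.145
MSB = 3185.813/2 = 1592.9067; MSW = 411.145/21 = 19.5783
F = MSB/MSW = 81.3607
df = (2, 21)
p-value (upper-tail) = 0.00000
→ bracket: p<0.01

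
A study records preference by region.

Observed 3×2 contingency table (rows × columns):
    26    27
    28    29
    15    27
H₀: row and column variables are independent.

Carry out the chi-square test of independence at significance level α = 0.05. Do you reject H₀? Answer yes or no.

Row totals [53, 57, 42], col totals [69, 83], n=152
χ² = (26−24.06)²/24.06 + (27−28.94)²/28.94 + (28−25.88)²/25.88 + (29−31.12)²/31.12 + (15−19.07)²/19.07 + (27−22.93)²/22.93 = 2.1941
df = 2
p-value (upper-tail) = 0.33385
At α=0.05: p ≥ α → fail to reject H₀

reject H₀: no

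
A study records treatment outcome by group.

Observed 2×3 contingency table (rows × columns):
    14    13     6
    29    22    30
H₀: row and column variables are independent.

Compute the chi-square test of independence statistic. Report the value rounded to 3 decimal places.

test statistic = 4.055

Row totals [33, 81], col totals [43, 35, 36], n=114
χ² = (14−12.45)²/12.45 + (13−10.13)²/10.13 + (6−10.42)²/10.42 + (29−30.55)²/30.55 + (22−24.87)²/24.87 + (30−25.58)²/25.58 = 4.0553
df = 2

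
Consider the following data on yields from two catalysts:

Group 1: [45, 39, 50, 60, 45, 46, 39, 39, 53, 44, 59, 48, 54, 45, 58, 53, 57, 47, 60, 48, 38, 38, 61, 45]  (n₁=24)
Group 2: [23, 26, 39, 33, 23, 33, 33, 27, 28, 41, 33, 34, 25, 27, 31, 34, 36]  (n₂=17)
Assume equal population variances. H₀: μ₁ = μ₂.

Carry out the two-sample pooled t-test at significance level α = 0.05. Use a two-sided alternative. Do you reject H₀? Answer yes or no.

x̄₁=48.792, s₁=7.616, n₁=24
x̄₂=30.941, s₂=5.321, n₂=17
s_p² = [23·7.616² + 16·5.321²]/39 = 45.8179
SE = √(s_p²·(1/24+1/17)) = 2.1458
t = (48.792−30.941)/2.1458 = 8.3190
df = 39
p-value (two-sided) = 0.00000
At α=0.05: p < α → reject H₀

reject H₀: yes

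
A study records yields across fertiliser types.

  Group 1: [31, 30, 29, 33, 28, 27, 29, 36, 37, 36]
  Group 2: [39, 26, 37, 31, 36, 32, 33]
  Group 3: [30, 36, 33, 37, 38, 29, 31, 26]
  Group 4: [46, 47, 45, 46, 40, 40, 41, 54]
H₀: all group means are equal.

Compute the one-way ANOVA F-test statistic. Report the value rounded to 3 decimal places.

Group means [31.60, 33.43, 32.50, 44.88], grand mean 35.424
SSB = Σnᵢ(x̄ᵢ−x̄)² = 957.071; SSW = ΣΣ(x−x̄ᵢ)² = 512.989
MSB = 957.071/3 = 319.0238; MSW = 512.989/29 = 17.6893
F = MSB/MSW = 18.0349
df = (3, 29)

test statistic = 18.035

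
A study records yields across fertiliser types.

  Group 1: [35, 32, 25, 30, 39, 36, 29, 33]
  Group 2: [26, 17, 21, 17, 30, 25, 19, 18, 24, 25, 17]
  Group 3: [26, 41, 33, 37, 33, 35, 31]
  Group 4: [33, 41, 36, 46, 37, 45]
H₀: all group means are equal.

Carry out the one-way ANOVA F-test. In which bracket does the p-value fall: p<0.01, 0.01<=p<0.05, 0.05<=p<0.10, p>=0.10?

Group means [32.38, 21.73, 33.71, 39.67], grand mean 30.375
SSB = Σnᵢ(x̄ᵢ−x̄)² = 1450.681; SSW = ΣΣ(x−x̄ᵢ)² = 606.819
MSB = 1450.681/3 = 483.5604; MSW = 606.819/28 = 21.6721
F = MSB/MSW = 22.3126
df = (3, 28)
p-value (upper-tail) = 0.00000
→ bracket: p<0.01

p-value bracket: p<0.01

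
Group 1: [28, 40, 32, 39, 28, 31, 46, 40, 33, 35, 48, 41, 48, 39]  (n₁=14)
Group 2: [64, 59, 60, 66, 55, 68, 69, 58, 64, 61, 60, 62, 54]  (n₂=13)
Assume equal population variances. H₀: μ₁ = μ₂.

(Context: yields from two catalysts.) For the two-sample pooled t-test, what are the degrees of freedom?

degrees of freedom = 25

df = n₁ + n₂ − 2 = 14 + 13 − 2 = 25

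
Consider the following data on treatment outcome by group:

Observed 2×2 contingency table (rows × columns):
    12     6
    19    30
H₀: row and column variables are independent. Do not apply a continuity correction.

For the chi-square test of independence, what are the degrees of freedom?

df = (r−1)(c−1) = (2−1)·(2−1) = 1

degrees of freedom = 1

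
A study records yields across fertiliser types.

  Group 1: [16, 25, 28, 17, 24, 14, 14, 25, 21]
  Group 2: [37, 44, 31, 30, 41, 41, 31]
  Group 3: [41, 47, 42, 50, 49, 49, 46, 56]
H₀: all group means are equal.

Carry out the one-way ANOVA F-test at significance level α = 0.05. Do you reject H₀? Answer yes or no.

reject H₀: yes

Group means [20.44, 36.43, 47.50], grand mean 34.125
SSB = Σnᵢ(x̄ᵢ−x̄)² = 3152.688; SSW = ΣΣ(x−x̄ᵢ)² = 583.937
MSB = 3152.688/2 = 1576.3442; MSW = 583.937/21 = 27.8065
F = MSB/MSW = 56.6898
df = (2, 21)
p-value (upper-tail) = 0.00000
At α=0.05: p < α → reject H₀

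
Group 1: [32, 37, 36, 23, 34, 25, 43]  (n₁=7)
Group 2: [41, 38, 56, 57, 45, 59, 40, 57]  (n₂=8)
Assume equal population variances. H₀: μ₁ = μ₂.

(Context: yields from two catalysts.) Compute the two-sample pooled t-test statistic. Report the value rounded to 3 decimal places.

test statistic = -3.888

x̄₁=32.857, s₁=6.962, n₁=7
x̄₂=49.125, s₂=8.935, n₂=8
s_p² = [6·6.962² + 7·8.935²]/13 = 65.3640
SE = √(s_p²·(1/7+1/8)) = 4.1843
t = (32.857−49.125)/4.1843 = -3.8878
df = 13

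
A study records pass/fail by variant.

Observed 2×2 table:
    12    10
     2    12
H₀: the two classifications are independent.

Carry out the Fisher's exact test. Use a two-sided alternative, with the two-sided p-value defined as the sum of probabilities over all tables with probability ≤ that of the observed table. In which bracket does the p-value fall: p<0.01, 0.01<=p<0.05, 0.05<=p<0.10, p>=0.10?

Margins: r₁=22, r₂=14, c₁=14, c₂=22, n=36
p_obs = C(22,12)·C(14,2)/C(36,14); sum pmf over tables with pmf ≤ p_obs
p-value (two-sided) = 0.03339
→ bracket: 0.01<=p<0.05

p-value bracket: 0.01<=p<0.05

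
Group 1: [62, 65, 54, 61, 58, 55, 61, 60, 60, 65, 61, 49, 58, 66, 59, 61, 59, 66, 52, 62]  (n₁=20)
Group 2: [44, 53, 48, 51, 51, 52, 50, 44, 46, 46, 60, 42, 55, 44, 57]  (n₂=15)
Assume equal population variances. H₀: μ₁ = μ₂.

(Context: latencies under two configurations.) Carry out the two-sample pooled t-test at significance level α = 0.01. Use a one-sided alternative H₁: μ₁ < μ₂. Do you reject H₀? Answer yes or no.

x̄₁=59.700, s₁=4.520, n₁=20
x̄₂=49.533, s₂=5.303, n₂=15
s_p² = [19·4.520² + 14·5.303²]/33 = 23.6949
SE = √(s_p²·(1/20+1/15)) = 1.6627
t = (59.700−49.533)/1.6627 = 6.1147
df = 33
p-value (one-sided, H₁ less) = 1.00000
At α=0.01: p ≥ α → fail to reject H₀

reject H₀: no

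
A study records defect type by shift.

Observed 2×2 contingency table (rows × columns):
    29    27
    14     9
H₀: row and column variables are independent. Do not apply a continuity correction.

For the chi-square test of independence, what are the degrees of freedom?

df = (r−1)(c−1) = (2−1)·(2−1) = 1

degrees of freedom = 1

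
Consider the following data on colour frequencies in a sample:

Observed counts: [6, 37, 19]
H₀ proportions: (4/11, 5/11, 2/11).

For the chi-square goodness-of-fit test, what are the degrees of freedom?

df = k − 1 = 3 − 1 = 2

degrees of freedom = 2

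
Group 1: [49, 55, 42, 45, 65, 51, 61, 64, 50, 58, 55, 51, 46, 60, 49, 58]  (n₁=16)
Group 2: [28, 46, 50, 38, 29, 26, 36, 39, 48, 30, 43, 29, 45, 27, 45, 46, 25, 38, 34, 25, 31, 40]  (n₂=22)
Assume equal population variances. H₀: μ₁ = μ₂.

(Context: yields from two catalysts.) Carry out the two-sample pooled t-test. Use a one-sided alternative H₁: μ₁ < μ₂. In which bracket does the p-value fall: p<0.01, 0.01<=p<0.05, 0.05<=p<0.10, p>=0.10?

p-value bracket: p>=0.10

x̄₁=53.688, s₁=6.887, n₁=16
x̄₂=36.273, s₂=8.259, n₂=22
s_p² = [15·6.887² + 21·8.259²]/36 = 59.5500
SE = √(s_p²·(1/16+1/22)) = 2.5355
t = (53.688−36.273)/2.5355 = 6.8684
df = 36
p-value (one-sided, H₁ less) = 1.00000
→ bracket: p>=0.10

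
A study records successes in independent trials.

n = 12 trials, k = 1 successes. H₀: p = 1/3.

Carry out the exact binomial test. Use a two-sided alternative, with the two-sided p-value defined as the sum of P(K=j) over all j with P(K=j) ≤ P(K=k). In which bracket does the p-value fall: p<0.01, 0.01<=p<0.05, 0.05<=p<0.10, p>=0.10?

Exact binomial: n=12, k=1, p₀=1/3=0.3333
P(X=j) = C(n,j)·p₀^j·(1−p₀)^(n−j); p = Σ P(X=j) over j with P(X=j) ≤ P(X=1)
p-value (two-sided) = 0.07271
→ bracket: 0.05<=p<0.10

p-value bracket: 0.05<=p<0.10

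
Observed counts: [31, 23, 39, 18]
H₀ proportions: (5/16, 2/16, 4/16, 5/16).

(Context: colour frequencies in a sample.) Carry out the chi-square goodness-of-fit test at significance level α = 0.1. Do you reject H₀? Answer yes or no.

reject H₀: yes

n = 111; E_i = n·p_i = [34.69, 13.88, 27.75, 34.69]
χ² = (31−34.69)²/34.69 + (23−13.88)²/13.88 + (39−27.75)²/27.75 + (18−34.69)²/34.69 = 18.9820
df = 3
p-value (upper-tail) = 0.00028
At α=0.1: p < α → reject H₀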